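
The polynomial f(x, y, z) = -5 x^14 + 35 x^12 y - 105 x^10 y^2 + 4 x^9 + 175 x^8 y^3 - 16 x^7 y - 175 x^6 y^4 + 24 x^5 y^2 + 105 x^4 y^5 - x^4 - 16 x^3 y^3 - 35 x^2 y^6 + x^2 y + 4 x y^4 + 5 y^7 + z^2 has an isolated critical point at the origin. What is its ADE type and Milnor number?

Type D8, Milnor number mu = 8.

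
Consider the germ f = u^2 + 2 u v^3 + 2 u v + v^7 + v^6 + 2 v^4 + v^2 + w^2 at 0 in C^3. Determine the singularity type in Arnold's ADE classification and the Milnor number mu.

Type A6, Milnor number mu = 6.

The Hessian of f at 0 has rank 2. Corank 1: A-series; mu = 6 gives A_6.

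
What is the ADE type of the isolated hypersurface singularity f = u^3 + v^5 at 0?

The Hessian of f at 0 has rank 0. Corank 2; j^3 = u^3 is a perfect cube, so E-series; the 5-jet and mu = 8 give E_8.

E8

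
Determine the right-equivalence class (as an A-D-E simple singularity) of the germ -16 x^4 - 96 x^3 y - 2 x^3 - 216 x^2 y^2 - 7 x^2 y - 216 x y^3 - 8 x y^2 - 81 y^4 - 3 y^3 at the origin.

D_{5}

The Hessian of f at 0 is [[0, 0], [0, 0]] with rank 0, so corank 2. A Groebner basis of the Jacobian ideal J(f) in C{x,y} is {x*y^2 + x*y/8 + y^2/8, -x*y/8 + y^3 - y^2/8, x^2 + 5*x*y/2 + 3*y^2/2}; counting standard monomials gives mu = 5. Corank 2; j^3 = -(x + y)^2*(2*x + 3*y) has shape L^2 M (L != M), so D-series; mu = 5 gives D_5.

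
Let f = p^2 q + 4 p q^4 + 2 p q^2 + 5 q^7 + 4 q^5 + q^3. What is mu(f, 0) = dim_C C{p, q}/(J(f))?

The Hessian of f at 0 has rank 0. Corank 2; j^3 = q*(p + q)^2 has shape L^2 M (L != M), so D-series; mu = 8 gives D_8.

8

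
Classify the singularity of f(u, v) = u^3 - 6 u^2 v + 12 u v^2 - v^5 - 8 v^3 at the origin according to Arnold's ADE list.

E8

The Hessian of f at 0 is [[0, 0], [0, 0]] with rank 0, so corank 2. A Groebner basis of the Jacobian ideal J(f) in C{u,v} is {v^4, u^2 - 4*u*v + 4*v^2}; counting standard monomials gives mu = 8. Corank 2; j^3 = (u - 2*v)^3 is a perfect cube, so E-series; the 5-jet and mu = 8 give E_8.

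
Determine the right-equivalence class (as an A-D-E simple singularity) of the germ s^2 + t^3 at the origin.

The Hessian of f at 0 has rank 1. Corank 1: A-series; mu = 2 gives A_2.

A_{2}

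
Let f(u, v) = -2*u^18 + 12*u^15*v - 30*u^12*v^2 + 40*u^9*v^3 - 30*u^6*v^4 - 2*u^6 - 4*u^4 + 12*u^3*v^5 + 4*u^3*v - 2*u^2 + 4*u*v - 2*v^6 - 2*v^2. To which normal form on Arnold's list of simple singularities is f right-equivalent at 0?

A5

The Hessian of f at 0 has rank 1. Corank 1: A-series; mu = 5 gives A_5.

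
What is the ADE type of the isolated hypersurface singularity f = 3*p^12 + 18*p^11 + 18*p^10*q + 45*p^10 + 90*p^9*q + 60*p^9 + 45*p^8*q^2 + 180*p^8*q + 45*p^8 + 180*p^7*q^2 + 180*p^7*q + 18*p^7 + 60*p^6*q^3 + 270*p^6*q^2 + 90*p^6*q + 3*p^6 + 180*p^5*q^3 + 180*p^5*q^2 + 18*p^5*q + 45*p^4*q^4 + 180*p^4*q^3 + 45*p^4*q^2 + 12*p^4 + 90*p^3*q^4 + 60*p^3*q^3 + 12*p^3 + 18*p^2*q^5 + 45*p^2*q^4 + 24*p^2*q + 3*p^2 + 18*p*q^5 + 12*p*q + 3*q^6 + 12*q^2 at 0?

A5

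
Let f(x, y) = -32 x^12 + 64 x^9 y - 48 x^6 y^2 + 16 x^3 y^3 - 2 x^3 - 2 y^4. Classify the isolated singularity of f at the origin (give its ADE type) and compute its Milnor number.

Type E_{6}, Milnor number mu = 6.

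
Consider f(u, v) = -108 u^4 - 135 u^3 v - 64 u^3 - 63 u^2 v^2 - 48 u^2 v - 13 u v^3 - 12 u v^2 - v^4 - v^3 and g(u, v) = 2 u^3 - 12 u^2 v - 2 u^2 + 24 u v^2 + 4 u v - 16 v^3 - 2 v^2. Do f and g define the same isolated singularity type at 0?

No.

The Hessian of f at 0 has rank 0. Corank 2; j^3 = -(4*u + v)^3 is a perfect cube, so E-series; the 4-jet and mu = 7 give E_7. The Hessian of g at 0 has rank 1. Corank 1: A-series; mu = 2 gives A_2. f is E_7 but g is A_2, hence not right-equivalent.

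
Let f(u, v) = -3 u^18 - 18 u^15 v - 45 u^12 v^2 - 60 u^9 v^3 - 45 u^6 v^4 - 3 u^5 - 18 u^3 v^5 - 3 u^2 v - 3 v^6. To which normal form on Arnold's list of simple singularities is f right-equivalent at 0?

D_{7}

The Hessian of f at 0 is [[0, 0], [0, 0]] with rank 0, so corank 2. A Groebner basis of the Jacobian ideal J(f) in C{u,v} is {u^2/6 + v^5, u^3, u*v}; counting standard monomials gives mu = 7. Corank 2; j^3 = -3*u^2*v has shape L^2 M (L != M), so D-series; mu = 7 gives D_7.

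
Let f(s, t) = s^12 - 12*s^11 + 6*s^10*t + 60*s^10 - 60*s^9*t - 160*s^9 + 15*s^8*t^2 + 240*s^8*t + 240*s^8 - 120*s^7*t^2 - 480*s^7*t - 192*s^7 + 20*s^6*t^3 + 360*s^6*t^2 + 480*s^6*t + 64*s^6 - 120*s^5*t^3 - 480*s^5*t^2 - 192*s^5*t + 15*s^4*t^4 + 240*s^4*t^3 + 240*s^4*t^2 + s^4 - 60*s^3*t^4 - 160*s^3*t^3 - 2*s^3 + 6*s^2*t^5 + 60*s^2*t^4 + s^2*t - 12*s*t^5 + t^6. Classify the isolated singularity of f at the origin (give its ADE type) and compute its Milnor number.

Type D7, Milnor number mu = 7.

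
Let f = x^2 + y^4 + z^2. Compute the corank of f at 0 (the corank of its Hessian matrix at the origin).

1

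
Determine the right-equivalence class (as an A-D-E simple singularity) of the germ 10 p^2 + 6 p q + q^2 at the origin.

A1

The Hessian of f at 0 is [[20, 6], [6, 2]] with rank 2, so corank 0. A Groebner basis of the Jacobian ideal J(f) in C{p,q} is {p, q}; counting standard monomials gives mu = 1. Corank 0: nondegenerate Morse point, so A_1.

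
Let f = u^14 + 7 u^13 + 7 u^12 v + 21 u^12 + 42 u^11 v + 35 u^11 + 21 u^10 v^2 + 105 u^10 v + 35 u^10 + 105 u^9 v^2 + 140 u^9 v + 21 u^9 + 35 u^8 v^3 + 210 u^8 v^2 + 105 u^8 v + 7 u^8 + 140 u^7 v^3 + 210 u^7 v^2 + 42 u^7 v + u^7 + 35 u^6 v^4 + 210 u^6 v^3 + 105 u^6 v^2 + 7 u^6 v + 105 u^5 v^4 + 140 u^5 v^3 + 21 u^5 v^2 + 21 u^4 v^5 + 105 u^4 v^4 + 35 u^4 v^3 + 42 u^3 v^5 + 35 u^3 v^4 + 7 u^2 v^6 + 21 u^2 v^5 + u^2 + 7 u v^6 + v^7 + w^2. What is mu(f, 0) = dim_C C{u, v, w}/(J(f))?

6

The Hessian of f at 0 has rank 2. Corank 1: A-series; mu = 6 gives A_6.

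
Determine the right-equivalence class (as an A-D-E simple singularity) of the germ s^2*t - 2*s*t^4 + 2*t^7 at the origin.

The Hessian of f at 0 is [[0, 0], [0, 0]] with rank 0, so corank 2. A Groebner basis of the Jacobian ideal J(f) in C{s,t} is {s^2/6 + s*t^3, -s*t + t^4, s^3, s^2*t}; counting standard monomials gives mu = 8. Corank 2; j^3 = s^2*t has shape L^2 M (L != M), so D-series; mu = 8 gives D_8.

D_8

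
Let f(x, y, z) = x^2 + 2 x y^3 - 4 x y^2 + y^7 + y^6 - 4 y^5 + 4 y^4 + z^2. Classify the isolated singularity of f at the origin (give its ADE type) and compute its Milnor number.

Type A_6, Milnor number mu = 6.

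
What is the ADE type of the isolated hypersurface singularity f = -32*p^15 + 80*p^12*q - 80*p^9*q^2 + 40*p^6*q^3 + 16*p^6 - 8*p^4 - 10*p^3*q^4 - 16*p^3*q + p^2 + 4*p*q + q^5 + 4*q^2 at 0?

The Hessian of f at 0 has rank 1. Corank 1: A-series; mu = 4 gives A_4.

A_{4}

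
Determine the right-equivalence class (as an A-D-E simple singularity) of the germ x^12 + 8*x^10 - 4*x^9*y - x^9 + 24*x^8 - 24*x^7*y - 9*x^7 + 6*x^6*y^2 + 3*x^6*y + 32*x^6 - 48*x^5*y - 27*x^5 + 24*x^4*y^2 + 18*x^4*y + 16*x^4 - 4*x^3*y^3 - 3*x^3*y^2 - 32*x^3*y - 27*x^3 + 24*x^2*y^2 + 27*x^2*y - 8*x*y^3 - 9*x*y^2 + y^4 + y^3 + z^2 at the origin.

E6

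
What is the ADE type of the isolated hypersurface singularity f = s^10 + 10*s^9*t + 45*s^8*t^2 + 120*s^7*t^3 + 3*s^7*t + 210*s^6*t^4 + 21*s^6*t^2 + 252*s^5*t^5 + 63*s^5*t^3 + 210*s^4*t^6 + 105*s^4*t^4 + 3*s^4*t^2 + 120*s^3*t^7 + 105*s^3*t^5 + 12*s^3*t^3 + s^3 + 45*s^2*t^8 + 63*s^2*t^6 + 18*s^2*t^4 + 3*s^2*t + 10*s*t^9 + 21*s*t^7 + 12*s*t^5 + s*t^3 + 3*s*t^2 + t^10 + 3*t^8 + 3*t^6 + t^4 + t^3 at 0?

The Hessian of f at 0 has rank 0. Corank 2; j^3 = (s + t)^3 is a perfect cube, so E-series; the 4-jet and mu = 7 give E_7.

E7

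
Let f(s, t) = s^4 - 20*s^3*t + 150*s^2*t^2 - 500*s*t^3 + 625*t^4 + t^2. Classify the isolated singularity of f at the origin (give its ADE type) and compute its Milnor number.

Type A_{3}, Milnor number mu = 3.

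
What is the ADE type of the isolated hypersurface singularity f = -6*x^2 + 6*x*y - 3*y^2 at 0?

A1

The Hessian of f at 0 is [[-12, 6], [6, -6]] with rank 2, so corank 0. A Groebner basis of the Jacobian ideal J(f) in C{x,y} is {x, y}; counting standard monomials gives mu = 1. Corank 0: nondegenerate Morse point, so A_1.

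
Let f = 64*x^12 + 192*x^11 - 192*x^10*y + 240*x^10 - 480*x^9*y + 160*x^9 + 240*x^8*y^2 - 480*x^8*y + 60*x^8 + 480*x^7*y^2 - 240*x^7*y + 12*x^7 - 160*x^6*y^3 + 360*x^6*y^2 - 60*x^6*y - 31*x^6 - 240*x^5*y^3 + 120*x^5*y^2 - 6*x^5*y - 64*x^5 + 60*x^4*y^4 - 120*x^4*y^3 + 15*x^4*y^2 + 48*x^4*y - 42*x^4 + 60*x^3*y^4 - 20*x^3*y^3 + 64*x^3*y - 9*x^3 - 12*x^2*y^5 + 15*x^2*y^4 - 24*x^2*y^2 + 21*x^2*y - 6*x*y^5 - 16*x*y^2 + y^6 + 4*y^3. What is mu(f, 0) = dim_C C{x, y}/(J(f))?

The Hessian of f at 0 is [[0, 0], [0, 0]] with rank 0, so corank 2. A Groebner basis of the Jacobian ideal J(f) in C{x,y} is {624267*x^2/131072 - 1164861*x*y/131072 + y^4 - 12315*y^3/8192 + 249561*y^2/65536, x^3 + 1509*x^2/2048 - 979*x*y/2048 + y^3/384 - 9*y^2/1024, x^2*y - 27*x^2/2048 + 1581*x*y/2048 + y^3/384 - 521*y^2/1024, -4689*x^2/8192 + x*y^2 + 12423*x*y/8192 - 1015*y^3/4608 - 3099*y^2/4096}; counting standard monomials gives mu = 7. Corank 2; j^3 = -(x - y)*(3*x - 2*y)^2 has shape L^2 M (L != M), so D-series; mu = 7 gives D_7.

7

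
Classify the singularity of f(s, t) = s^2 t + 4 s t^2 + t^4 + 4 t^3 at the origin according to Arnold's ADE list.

The Hessian of f at 0 is [[0, 0], [0, 0]] with rank 0, so corank 2. A Groebner basis of the Jacobian ideal J(f) in C{s,t} is {s^3 - 2*s^2 + 8*t^2, s^2/4 + t^3 - t^2, s*t + 2*t^2}; counting standard monomials gives mu = 5. Corank 2; j^3 = t*(s + 2*t)^2 has shape L^2 M (L != M), so D-series; mu = 5 gives D_5.

D5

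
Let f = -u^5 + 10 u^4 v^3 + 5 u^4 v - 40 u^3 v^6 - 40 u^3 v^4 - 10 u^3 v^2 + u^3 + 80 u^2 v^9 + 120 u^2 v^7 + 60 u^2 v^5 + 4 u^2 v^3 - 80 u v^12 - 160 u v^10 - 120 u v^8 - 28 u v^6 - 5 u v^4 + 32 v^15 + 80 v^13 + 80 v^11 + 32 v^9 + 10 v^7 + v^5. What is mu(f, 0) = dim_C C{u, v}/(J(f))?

8

The Hessian of f at 0 has rank 0. Corank 2; j^3 = u^3 is a perfect cube, so E-series; the 5-jet and mu = 8 give E_8.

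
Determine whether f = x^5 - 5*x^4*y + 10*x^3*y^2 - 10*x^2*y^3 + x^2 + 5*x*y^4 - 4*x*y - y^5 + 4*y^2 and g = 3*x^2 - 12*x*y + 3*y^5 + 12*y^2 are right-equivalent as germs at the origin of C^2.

Yes.

The Hessian of f at 0 has rank 1. Corank 1: A-series; mu = 4 gives A_4. The Hessian of g at 0 has rank 1. Corank 1: A-series; mu = 4 gives A_4. Both have type A_4, hence right-equivalent.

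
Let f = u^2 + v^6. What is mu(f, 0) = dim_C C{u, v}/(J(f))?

The Hessian of f at 0 is [[2, 0], [0, 0]] with rank 1, so corank 1. A Groebner basis of the Jacobian ideal J(f) in C{u,v} is {v^5, u}; counting standard monomials gives mu = 5. Corank 1: A-series; mu = 5 gives A_5.

5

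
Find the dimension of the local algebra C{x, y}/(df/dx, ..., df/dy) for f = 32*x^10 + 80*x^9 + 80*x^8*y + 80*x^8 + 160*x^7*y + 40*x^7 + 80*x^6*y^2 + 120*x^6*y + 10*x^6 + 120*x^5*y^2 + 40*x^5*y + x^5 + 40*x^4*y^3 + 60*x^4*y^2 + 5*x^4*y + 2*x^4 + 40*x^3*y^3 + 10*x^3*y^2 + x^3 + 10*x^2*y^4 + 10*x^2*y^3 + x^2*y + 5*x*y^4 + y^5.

6

The Hessian of f at 0 has rank 0. Corank 2; j^3 = x^2*(x + y) has shape L^2 M (L != M), so D-series; mu = 6 gives D_6.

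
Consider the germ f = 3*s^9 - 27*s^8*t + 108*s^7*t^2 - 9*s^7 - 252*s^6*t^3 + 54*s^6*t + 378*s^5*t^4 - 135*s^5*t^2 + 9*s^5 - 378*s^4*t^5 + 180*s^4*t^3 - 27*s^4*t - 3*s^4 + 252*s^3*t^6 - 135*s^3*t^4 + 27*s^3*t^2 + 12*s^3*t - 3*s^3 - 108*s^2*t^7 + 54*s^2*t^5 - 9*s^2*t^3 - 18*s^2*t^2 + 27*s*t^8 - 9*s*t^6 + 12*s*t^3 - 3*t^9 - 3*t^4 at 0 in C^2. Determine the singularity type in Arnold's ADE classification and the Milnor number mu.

Type E6, Milnor number mu = 6.

The Hessian of f at 0 is [[0, 0], [0, 0]] with rank 0, so corank 2. A Groebner basis of the Jacobian ideal J(f) in C{s,t} is {t^4, s*t^2 - t^3/3, s^2}; counting standard monomials gives mu = 6. Corank 2; j^3 = -3*s^3 is a perfect cube, so E-series; the 4-jet and mu = 6 give E_6.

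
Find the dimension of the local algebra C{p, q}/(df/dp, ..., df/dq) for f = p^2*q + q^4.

5

The Hessian of f at 0 is [[0, 0], [0, 0]] with rank 0, so corank 2. A Groebner basis of the Jacobian ideal J(f) in C{p,q} is {p^3, p^2/4 + q^3, p*q}; counting standard monomials gives mu = 5. Corank 2; j^3 = p^2*q has shape L^2 M (L != M), so D-series; mu = 5 gives D_5.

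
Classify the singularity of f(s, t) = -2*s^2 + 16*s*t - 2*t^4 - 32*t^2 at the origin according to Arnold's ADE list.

A_3

The Hessian of f at 0 is [[-4, 16], [16, -64]] with rank 1, so corank 1. A Groebner basis of the Jacobian ideal J(f) in C{s,t} is {t^3, s - 4*t}; counting standard monomials gives mu = 3. Corank 1: A-series; mu = 3 gives A_3.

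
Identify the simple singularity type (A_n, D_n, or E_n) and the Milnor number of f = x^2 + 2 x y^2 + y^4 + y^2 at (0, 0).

The Hessian of f at 0 has rank 2. Corank 0: nondegenerate Morse point, so A_1.

Type A1, Milnor number mu = 1.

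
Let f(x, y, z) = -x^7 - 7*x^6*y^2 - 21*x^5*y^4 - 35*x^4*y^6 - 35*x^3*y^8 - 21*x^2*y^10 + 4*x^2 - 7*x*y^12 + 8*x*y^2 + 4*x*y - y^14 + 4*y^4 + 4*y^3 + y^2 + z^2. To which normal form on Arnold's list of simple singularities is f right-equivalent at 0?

The Hessian of f at 0 is [[8, 4, 0], [4, 2, 0], [0, 0, 2]] with rank 2, so corank 1. A Groebner basis of the Jacobian ideal J(f) in C{x,y,z} is {x^3 + 3*x^2*y/2 - 3*x^2/4 - x*y/2 + x/16 + y/32, x + y^2 + y/2, z}; counting standard monomials gives mu = 6. Corank 1: A-series; mu = 6 gives A_6.

A_6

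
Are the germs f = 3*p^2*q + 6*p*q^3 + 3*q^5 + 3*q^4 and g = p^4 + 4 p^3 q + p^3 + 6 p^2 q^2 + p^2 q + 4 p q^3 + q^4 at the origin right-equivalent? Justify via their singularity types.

The Hessian of f at 0 has rank 0. Corank 2; j^3 = 3*p^2*q has shape L^2 M (L != M), so D-series; mu = 5 gives D_5. The Hessian of g at 0 has rank 0. Corank 2; j^3 = p^2*(p + q) has shape L^2 M (L != M), so D-series; mu = 5 gives D_5. Both have type D_5, hence right-equivalent.

Yes.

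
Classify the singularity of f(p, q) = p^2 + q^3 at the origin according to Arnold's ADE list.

The Hessian of f at 0 has rank 1. Corank 1: A-series; mu = 2 gives A_2.

A2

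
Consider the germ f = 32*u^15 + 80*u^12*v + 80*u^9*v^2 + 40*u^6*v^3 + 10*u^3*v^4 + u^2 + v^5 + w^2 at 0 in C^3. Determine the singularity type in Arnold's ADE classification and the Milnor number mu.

Type A_4, Milnor number mu = 4.

The Hessian of f at 0 has rank 2. Corank 1: A-series; mu = 4 gives A_4.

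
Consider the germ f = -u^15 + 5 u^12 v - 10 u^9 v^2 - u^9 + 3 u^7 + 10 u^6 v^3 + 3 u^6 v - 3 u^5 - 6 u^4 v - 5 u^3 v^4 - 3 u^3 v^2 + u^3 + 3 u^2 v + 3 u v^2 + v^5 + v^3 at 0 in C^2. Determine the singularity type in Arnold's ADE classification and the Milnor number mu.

Type E8, Milnor number mu = 8.

The Hessian of f at 0 has rank 0. Corank 2; j^3 = (u + v)^3 is a perfect cube, so E-series; the 5-jet and mu = 8 give E_8.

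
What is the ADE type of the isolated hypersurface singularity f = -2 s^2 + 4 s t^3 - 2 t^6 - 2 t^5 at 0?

The Hessian of f at 0 is [[-4, 0], [0, 0]] with rank 1, so corank 1. A Groebner basis of the Jacobian ideal J(f) in C{s,t} is {-s + t^3, s^2, s*t}; counting standard monomials gives mu = 4. Corank 1: A-series; mu = 4 gives A_4.

A_4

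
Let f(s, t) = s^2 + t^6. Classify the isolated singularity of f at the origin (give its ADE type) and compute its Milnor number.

Type A5, Milnor number mu = 5.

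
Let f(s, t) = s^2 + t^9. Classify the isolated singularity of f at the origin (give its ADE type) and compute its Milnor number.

Type A_{8}, Milnor number mu = 8.

The Hessian of f at 0 is [[2, 0], [0, 0]] with rank 1, so corank 1. A Groebner basis of the Jacobian ideal J(f) in C{s,t} is {t^8, s}; counting standard monomials gives mu = 8. Corank 1: A-series; mu = 8 gives A_8.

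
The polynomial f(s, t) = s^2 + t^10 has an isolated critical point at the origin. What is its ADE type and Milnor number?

Type A9, Milnor number mu = 9.

The Hessian of f at 0 is [[2, 0], [0, 0]] with rank 1, so corank 1. A Groebner basis of the Jacobian ideal J(f) in C{s,t} is {t^9, s}; counting standard monomials gives mu = 9. Corank 1: A-series; mu = 9 gives A_9.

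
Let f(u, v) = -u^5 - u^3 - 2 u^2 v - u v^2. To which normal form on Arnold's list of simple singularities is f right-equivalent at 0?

D_{6}

The Hessian of f at 0 has rank 0. Corank 2; j^3 = -u*(u + v)^2 has shape L^2 M (L != M), so D-series; mu = 6 gives D_6.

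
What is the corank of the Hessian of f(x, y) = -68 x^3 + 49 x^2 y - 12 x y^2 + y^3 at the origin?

Hessian at 0 has rank 0.

2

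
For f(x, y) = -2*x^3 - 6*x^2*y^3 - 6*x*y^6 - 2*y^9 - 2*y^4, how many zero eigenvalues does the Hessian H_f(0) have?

2

Hessian at 0 has rank 0.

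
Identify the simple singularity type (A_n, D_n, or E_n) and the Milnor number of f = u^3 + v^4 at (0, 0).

Type E_6, Milnor number mu = 6.

The Hessian of f at 0 has rank 0. Corank 2; j^3 = u^3 is a perfect cube, so E-series; the 4-jet and mu = 6 give E_6.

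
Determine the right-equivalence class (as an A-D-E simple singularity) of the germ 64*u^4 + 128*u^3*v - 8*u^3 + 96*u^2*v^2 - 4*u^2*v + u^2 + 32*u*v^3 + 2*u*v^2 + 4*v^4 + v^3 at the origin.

The Hessian of f at 0 has rank 1. Corank 1: A-series; mu = 2 gives A_2.

A_2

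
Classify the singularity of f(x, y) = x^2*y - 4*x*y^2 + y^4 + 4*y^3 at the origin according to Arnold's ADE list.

The Hessian of f at 0 is [[0, 0], [0, 0]] with rank 0, so corank 2. A Groebner basis of the Jacobian ideal J(f) in C{x,y} is {x^3 + 2*x^2 - 8*y^2, x^2/4 + y^3 - y^2, x*y - 2*y^2}; counting standard monomials gives mu = 5. Corank 2; j^3 = y*(x - 2*y)^2 has shape L^2 M (L != M), so D-series; mu = 5 gives D_5.

D_{5}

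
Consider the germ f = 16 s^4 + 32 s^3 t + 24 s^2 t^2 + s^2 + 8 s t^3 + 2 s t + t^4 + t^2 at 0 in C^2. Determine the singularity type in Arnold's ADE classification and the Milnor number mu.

The Hessian of f at 0 is [[2, 2], [2, 2]] with rank 1, so corank 1. A Groebner basis of the Jacobian ideal J(f) in C{s,t} is {t^3, s + t}; counting standard monomials gives mu = 3. Corank 1: A-series; mu = 3 gives A_3.

Type A_{3}, Milnor number mu = 3.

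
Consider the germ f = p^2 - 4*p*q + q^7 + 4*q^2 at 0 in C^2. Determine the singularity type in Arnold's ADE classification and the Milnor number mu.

Type A_6, Milnor number mu = 6.

The Hessian of f at 0 has rank 1. Corank 1: A-series; mu = 6 gives A_6.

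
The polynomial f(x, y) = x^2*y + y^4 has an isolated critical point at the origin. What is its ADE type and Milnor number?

The Hessian of f at 0 is [[0, 0], [0, 0]] with rank 0, so corank 2. A Groebner basis of the Jacobian ideal J(f) in C{x,y} is {x^3, x^2/4 + y^3, x*y}; counting standard monomials gives mu = 5. Corank 2; j^3 = x^2*y has shape L^2 M (L != M), so D-series; mu = 5 gives D_5.

Type D5, Milnor number mu = 5.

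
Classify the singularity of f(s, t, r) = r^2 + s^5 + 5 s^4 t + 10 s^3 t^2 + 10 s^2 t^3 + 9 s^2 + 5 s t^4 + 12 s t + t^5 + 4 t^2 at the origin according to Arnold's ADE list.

A_{4}

The Hessian of f at 0 has rank 2. Corank 1: A-series; mu = 4 gives A_4.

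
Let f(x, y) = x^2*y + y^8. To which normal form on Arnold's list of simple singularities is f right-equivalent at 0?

D9

The Hessian of f at 0 is [[0, 0], [0, 0]] with rank 0, so corank 2. A Groebner basis of the Jacobian ideal J(f) in C{x,y} is {x^2/8 + y^7, x^3, x*y}; counting standard monomials gives mu = 9. Corank 2; j^3 = x^2*y has shape L^2 M (L != M), so D-series; mu = 9 gives D_9.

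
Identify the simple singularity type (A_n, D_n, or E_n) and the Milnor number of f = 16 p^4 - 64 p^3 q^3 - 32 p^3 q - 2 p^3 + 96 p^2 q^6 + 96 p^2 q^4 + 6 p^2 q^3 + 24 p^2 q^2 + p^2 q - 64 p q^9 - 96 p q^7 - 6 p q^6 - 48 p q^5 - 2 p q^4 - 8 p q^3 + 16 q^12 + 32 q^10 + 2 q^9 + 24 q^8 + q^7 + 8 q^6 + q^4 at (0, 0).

The Hessian of f at 0 has rank 0. Corank 2; j^3 = -p^2*(2*p - q) has shape L^2 M (L != M), so D-series; mu = 5 gives D_5.

Type D_5, Milnor number mu = 5.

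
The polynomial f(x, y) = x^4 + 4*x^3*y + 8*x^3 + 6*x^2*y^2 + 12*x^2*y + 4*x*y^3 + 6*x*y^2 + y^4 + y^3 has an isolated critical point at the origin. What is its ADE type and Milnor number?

Type E_6, Milnor number mu = 6.

The Hessian of f at 0 is [[0, 0], [0, 0]] with rank 0, so corank 2. A Groebner basis of the Jacobian ideal J(f) in C{x,y} is {y^4, x*y^2 + 2*y^3/3, x^2 + x*y + y^2/4}; counting standard monomials gives mu = 6. Corank 2; j^3 = (2*x + y)^3 is a perfect cube, so E-series; the 4-jet and mu = 6 give E_6.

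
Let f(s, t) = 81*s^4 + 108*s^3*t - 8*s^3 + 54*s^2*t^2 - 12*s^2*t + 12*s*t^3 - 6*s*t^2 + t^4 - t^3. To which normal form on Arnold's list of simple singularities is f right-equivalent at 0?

E_{6}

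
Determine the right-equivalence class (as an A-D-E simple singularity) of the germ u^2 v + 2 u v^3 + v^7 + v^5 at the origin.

The Hessian of f at 0 is [[0, 0], [0, 0]] with rank 0, so corank 2. A Groebner basis of the Jacobian ideal J(f) in C{u,v} is {u^2*v^2 + u^2/7 + u*v^2/7, u^3 - u^2/7 - u*v^2/7, u*v + v^3}; counting standard monomials gives mu = 8. Corank 2; j^3 = u^2*v has shape L^2 M (L != M), so D-series; mu = 8 gives D_8.

D_8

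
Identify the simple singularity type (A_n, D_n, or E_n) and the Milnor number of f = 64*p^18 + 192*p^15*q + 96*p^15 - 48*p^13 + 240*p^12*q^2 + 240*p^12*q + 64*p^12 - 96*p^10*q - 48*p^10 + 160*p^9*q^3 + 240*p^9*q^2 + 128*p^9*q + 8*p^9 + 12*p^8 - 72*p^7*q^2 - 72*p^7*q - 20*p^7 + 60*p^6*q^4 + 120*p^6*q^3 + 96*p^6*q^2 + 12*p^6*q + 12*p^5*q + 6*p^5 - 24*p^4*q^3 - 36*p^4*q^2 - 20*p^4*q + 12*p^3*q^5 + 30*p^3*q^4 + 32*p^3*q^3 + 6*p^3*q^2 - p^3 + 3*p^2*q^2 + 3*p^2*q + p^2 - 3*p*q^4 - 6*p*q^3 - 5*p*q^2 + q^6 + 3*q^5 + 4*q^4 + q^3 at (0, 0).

The Hessian of f at 0 is [[2, 0], [0, 0]] with rank 1, so corank 1. A Groebner basis of the Jacobian ideal J(f) in C{p,q} is {q^2, p}; counting standard monomials gives mu = 2. Corank 1: A-series; mu = 2 gives A_2.

Type A_{2}, Milnor number mu = 2.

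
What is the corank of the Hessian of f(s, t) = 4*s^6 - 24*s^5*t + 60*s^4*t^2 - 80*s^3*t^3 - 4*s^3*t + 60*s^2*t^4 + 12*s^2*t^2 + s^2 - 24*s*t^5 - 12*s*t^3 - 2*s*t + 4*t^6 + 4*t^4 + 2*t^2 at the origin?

Hessian at 0 has rank 2.

0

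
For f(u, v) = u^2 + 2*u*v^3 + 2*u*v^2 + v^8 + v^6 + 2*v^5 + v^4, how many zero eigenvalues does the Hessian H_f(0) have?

1

Hessian at 0 has rank 1.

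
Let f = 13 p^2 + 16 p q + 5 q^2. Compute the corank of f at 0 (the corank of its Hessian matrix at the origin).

0

Hessian at 0 has rank 2.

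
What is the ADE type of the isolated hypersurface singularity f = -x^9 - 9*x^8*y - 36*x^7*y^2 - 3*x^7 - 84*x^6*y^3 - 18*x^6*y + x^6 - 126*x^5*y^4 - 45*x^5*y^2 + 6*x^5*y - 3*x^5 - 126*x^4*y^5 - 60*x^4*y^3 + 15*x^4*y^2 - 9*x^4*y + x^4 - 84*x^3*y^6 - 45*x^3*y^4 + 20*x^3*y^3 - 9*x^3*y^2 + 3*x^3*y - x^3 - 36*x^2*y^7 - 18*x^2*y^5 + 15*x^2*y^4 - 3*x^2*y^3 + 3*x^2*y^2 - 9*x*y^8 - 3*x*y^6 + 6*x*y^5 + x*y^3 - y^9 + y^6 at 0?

The Hessian of f at 0 is [[0, 0], [0, 0]] with rank 0, so corank 2. A Groebner basis of the Jacobian ideal J(f) in C{x,y} is {3*x^2 + y^4 - y^3, x^3, x^2*y + x^2 - y^3/3, -2*x^2 + x*y^2 + 2*y^3/3}; counting standard monomials gives mu = 7. Corank 2; j^3 = -x^3 is a perfect cube, so E-series; the 4-jet and mu = 7 give E_7.

E7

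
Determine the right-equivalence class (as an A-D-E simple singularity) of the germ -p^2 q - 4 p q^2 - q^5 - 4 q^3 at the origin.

The Hessian of f at 0 is [[0, 0], [0, 0]] with rank 0, so corank 2. A Groebner basis of the Jacobian ideal J(f) in C{p,q} is {p^2/5 + q^4 - 4*q^2/5, p^3 + 8*q^3, p*q + 2*q^2}; counting standard monomials gives mu = 6. Corank 2; j^3 = -q*(p + 2*q)^2 has shape L^2 M (L != M), so D-series; mu = 6 gives D_6.

D_{6}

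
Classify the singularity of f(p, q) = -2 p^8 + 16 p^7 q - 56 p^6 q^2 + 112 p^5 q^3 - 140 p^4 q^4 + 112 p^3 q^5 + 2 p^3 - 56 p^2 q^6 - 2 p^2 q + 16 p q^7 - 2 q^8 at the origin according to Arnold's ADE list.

D_{9}

The Hessian of f at 0 has rank 0. Corank 2; j^3 = 2*p^2*(p - q) has shape L^2 M (L != M), so D-series; mu = 9 gives D_9.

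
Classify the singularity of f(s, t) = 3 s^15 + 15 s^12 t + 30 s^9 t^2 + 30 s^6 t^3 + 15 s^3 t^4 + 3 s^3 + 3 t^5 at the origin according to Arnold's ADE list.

The Hessian of f at 0 has rank 0. Corank 2; j^3 = 3*s^3 is a perfect cube, so E-series; the 5-jet and mu = 8 give E_8.

E8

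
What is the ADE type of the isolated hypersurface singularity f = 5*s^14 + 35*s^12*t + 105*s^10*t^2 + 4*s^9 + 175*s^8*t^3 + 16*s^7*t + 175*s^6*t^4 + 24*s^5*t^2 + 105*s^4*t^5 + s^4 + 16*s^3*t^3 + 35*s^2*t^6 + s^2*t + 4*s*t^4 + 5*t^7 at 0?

The Hessian of f at 0 has rank 0. Corank 2; j^3 = s^2*t has shape L^2 M (L != M), so D-series; mu = 8 gives D_8.

D_{8}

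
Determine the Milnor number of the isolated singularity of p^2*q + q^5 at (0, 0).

6

The Hessian of f at 0 has rank 0. Corank 2; j^3 = p^2*q has shape L^2 M (L != M), so D-series; mu = 6 gives D_6.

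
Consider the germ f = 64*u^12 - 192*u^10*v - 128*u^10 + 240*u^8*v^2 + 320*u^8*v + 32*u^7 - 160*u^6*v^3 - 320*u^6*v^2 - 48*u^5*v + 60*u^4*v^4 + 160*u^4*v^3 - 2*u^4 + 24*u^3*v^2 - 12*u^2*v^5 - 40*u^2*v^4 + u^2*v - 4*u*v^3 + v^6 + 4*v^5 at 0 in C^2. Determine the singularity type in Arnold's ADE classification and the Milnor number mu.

Type D_{7}, Milnor number mu = 7.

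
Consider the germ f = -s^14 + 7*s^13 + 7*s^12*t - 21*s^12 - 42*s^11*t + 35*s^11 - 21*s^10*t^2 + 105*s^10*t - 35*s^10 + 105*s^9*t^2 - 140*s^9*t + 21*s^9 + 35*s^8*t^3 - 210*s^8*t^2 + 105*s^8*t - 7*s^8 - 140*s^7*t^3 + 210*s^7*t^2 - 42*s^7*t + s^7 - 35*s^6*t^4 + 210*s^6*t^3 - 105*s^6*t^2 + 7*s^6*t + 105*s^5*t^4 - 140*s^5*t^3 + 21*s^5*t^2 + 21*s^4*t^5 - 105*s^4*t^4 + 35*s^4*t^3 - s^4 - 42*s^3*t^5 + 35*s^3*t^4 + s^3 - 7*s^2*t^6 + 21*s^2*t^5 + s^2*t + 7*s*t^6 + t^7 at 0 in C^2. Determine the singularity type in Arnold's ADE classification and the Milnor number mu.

The Hessian of f at 0 is [[0, 0], [0, 0]] with rank 0, so corank 2. A Groebner basis of the Jacobian ideal J(f) in C{s,t} is {-s*t/7 + t^6, s*t^2, s^2 + s*t}; counting standard monomials gives mu = 8. Corank 2; j^3 = s^2*(s + t) has shape L^2 M (L != M), so D-series; mu = 8 gives D_8.

Type D_8, Milnor number mu = 8.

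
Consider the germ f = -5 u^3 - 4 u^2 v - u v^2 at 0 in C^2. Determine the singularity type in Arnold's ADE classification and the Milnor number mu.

Type D_{4}, Milnor number mu = 4.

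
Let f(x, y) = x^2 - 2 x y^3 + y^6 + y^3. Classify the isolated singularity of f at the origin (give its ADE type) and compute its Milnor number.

Type A_2, Milnor number mu = 2.

The Hessian of f at 0 has rank 1. Corank 1: A-series; mu = 2 gives A_2.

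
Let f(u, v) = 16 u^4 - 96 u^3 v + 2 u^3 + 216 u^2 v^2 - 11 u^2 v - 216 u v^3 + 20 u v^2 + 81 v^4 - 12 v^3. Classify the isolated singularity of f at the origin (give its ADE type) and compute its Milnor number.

The Hessian of f at 0 has rank 0. Corank 2; j^3 = (u - 2*v)^2*(2*u - 3*v) has shape L^2 M (L != M), so D-series; mu = 5 gives D_5.

Type D_{5}, Milnor number mu = 5.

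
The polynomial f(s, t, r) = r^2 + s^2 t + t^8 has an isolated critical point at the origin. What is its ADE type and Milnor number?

Type D_{9}, Milnor number mu = 9.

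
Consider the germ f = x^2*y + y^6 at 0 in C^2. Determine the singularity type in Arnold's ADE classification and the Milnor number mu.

Type D7, Milnor number mu = 7.

The Hessian of f at 0 is [[0, 0], [0, 0]] with rank 0, so corank 2. A Groebner basis of the Jacobian ideal J(f) in C{x,y} is {x^2/6 + y^5, x^3, x*y}; counting standard monomials gives mu = 7. Corank 2; j^3 = x^2*y has shape L^2 M (L != M), so D-series; mu = 7 gives D_7.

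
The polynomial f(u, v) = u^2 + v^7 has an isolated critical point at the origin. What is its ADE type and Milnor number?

Type A6, Milnor number mu = 6.

The Hessian of f at 0 has rank 1. Corank 1: A-series; mu = 6 gives A_6.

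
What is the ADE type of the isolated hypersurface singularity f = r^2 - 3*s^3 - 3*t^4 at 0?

The Hessian of f at 0 has rank 1. Corank 2; j^3 = -3*s^3 is a perfect cube, so E-series; the 4-jet and mu = 6 give E_6.

E6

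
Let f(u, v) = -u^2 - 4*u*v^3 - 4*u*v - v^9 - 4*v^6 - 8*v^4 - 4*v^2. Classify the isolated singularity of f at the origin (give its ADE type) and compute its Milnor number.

Type A8, Milnor number mu = 8.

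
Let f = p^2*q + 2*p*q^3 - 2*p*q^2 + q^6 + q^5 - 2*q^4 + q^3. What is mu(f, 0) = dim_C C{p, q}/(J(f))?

The Hessian of f at 0 has rank 0. Corank 2; j^3 = q*(p - q)^2 has shape L^2 M (L != M), so D-series; mu = 7 gives D_7.

7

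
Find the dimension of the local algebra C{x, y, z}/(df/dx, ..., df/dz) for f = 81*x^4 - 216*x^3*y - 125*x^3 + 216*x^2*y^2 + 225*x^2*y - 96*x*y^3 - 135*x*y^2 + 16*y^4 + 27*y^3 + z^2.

6

The Hessian of f at 0 is [[0, 0, 0], [0, 0, 0], [0, 0, 2]] with rank 1, so corank 2. A Groebner basis of the Jacobian ideal J(f) in C{x,y,z} is {y^4, x*y^2 - 28*y^3/45, x^2 - 6*x*y/5 + 9*y^2/25, z}; counting standard monomials gives mu = 6. Corank 2; j^3 = -(5*x - 3*y)^3 is a perfect cube, so E-series; the 4-jet and mu = 6 give E_6.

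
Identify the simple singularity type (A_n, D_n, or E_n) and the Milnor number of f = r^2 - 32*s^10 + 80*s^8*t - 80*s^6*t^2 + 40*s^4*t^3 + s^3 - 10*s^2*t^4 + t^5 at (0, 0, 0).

Type E_{8}, Milnor number mu = 8.

The Hessian of f at 0 is [[0, 0, 0], [0, 0, 0], [0, 0, 2]] with rank 1, so corank 2. A Groebner basis of the Jacobian ideal J(f) in C{s,t,r} is {t^4, s^2, r}; counting standard monomials gives mu = 8. Corank 2; j^3 = s^3 is a perfect cube, so E-series; the 5-jet and mu = 8 give E_8.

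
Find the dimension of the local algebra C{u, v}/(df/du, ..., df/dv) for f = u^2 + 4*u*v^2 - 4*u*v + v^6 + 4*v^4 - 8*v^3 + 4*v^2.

The Hessian of f at 0 is [[2, -4], [-4, 8]] with rank 1, so corank 1. A Groebner basis of the Jacobian ideal J(f) in C{u,v} is {u^3 + 6*u^2 - 20*u*v - 8*u + 16*v, u^2*v + 2*u^2 - 6*u*v - 2*u + 4*v, u/2 + v^2 - v}; counting standard monomials gives mu = 5. Corank 1: A-series; mu = 5 gives A_5.

5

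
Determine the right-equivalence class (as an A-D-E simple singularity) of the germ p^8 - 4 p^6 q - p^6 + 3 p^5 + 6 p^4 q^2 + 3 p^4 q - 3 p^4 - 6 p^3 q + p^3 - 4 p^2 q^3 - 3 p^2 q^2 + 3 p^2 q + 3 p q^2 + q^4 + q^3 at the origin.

E_6

The Hessian of f at 0 is [[0, 0], [0, 0]] with rank 0, so corank 2. A Groebner basis of the Jacobian ideal J(f) in C{p,q} is {p^3 - 3*p^2/2 - 3*p*q - 3*q^2/2, p^2*q + p^2 + 2*p*q + q^2, -p^2/2 + p*q^2 - p*q - q^2/2, q^3}; counting standard monomials gives mu = 6. Corank 2; j^3 = (p + q)^3 is a perfect cube, so E-series; the 4-jet and mu = 6 give E_6.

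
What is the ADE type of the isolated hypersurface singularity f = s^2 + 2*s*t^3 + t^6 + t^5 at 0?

The Hessian of f at 0 has rank 1. Corank 1: A-series; mu = 4 gives A_4.

A_4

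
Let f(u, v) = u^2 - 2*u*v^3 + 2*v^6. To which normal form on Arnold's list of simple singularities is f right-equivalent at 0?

The Hessian of f at 0 is [[2, 0], [0, 0]] with rank 1, so corank 1. A Groebner basis of the Jacobian ideal J(f) in C{u,v} is {u*v^2, -u + v^3, u^2}; counting standard monomials gives mu = 5. Corank 1: A-series; mu = 5 gives A_5.

A5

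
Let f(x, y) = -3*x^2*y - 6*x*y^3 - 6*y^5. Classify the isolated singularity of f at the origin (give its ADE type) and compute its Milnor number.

The Hessian of f at 0 is [[0, 0], [0, 0]] with rank 0, so corank 2. A Groebner basis of the Jacobian ideal J(f) in C{x,y} is {x^3, x^2*y, -x^2/4 + x*y^2, x*y + y^3}; counting standard monomials gives mu = 6. Corank 2; j^3 = -3*x^2*y has shape L^2 M (L != M), so D-series; mu = 6 gives D_6.

Type D_{6}, Milnor number mu = 6.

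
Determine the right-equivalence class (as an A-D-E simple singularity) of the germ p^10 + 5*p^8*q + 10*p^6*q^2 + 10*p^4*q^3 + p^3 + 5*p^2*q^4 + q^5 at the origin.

E_{8}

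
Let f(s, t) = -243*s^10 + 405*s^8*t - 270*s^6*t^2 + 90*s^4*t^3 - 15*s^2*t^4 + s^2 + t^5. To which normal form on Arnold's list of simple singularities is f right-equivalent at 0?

The Hessian of f at 0 is [[2, 0], [0, 0]] with rank 1, so corank 1. A Groebner basis of the Jacobian ideal J(f) in C{s,t} is {t^4, s}; counting standard monomials gives mu = 4. Corank 1: A-series; mu = 4 gives A_4.

A4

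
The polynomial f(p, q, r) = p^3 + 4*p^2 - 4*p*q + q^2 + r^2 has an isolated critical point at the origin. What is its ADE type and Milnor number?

The Hessian of f at 0 has rank 2. Corank 1: A-series; mu = 2 gives A_2.

Type A_2, Milnor number mu = 2.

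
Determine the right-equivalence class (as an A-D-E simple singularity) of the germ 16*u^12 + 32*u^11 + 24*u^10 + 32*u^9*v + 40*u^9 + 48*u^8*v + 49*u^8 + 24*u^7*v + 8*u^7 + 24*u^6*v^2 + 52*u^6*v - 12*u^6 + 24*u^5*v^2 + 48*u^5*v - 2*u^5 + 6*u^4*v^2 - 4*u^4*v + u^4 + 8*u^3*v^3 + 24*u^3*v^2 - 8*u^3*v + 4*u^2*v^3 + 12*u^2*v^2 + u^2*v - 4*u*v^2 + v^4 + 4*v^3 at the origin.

D5

The Hessian of f at 0 has rank 0. Corank 2; j^3 = v*(u - 2*v)^2 has shape L^2 M (L != M), so D-series; mu = 5 gives D_5.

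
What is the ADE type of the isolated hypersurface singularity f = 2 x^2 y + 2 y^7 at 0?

D_{8}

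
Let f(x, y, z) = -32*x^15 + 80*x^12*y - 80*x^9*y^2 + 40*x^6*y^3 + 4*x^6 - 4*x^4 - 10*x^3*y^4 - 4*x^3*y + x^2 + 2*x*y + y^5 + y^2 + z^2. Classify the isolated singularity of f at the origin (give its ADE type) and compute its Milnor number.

Type A_4, Milnor number mu = 4.

The Hessian of f at 0 has rank 2. Corank 1: A-series; mu = 4 gives A_4.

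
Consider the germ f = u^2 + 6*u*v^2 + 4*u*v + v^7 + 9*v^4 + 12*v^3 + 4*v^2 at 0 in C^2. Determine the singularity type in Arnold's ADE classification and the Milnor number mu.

Type A_{6}, Milnor number mu = 6.

The Hessian of f at 0 has rank 1. Corank 1: A-series; mu = 6 gives A_6.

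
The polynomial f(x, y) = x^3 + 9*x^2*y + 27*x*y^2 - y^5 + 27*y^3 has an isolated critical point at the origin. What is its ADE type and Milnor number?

Type E_8, Milnor number mu = 8.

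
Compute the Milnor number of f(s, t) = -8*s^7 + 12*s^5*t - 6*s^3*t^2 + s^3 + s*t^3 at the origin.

7

The Hessian of f at 0 has rank 0. Corank 2; j^3 = s^3 is a perfect cube, so E-series; the 4-jet and mu = 7 give E_7.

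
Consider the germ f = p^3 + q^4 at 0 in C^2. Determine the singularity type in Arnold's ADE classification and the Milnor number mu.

Type E_6, Milnor number mu = 6.

The Hessian of f at 0 has rank 0. Corank 2; j^3 = p^3 is a perfect cube, so E-series; the 4-jet and mu = 6 give E_6.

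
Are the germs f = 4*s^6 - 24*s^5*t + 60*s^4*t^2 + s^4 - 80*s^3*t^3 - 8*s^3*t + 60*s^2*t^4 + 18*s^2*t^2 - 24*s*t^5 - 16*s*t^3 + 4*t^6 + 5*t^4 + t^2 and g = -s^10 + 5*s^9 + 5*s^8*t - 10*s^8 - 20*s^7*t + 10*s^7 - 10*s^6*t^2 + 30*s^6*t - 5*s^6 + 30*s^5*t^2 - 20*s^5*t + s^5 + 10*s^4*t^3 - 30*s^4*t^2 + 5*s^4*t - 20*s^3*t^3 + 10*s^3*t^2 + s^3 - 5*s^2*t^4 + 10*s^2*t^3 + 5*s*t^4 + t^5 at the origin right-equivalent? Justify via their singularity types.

No.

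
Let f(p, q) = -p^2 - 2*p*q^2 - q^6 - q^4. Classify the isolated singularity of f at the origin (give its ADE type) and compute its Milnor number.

Type A_5, Milnor number mu = 5.

The Hessian of f at 0 is [[-2, 0], [0, 0]] with rank 1, so corank 1. A Groebner basis of the Jacobian ideal J(f) in C{p,q} is {p^3, p^2*q, p + q^2}; counting standard monomials gives mu = 5. Corank 1: A-series; mu = 5 gives A_5.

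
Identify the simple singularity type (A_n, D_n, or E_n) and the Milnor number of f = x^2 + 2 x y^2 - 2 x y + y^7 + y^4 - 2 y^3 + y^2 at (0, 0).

Type A_6, Milnor number mu = 6.

The Hessian of f at 0 is [[2, -2], [-2, 2]] with rank 1, so corank 1. A Groebner basis of the Jacobian ideal J(f) in C{x,y} is {x^3 - 3*x^2*y - 3*x^2 + 4*x*y + x - y, x + y^2 - y}; counting standard monomials gives mu = 6. Corank 1: A-series; mu = 6 gives A_6.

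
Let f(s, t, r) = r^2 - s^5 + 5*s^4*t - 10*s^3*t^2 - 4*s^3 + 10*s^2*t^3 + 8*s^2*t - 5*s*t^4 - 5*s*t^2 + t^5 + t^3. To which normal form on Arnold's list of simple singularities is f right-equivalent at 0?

The Hessian of f at 0 has rank 1. Corank 2; j^3 = -(s - t)*(2*s - t)^2 has shape L^2 M (L != M), so D-series; mu = 6 gives D_6.

D_{6}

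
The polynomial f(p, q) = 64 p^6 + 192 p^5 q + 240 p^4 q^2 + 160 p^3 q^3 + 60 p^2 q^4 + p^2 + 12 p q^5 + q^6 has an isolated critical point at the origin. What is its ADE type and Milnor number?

Type A_{5}, Milnor number mu = 5.

The Hessian of f at 0 has rank 1. Corank 1: A-series; mu = 5 gives A_5.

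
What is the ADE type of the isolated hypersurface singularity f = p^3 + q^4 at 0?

E_6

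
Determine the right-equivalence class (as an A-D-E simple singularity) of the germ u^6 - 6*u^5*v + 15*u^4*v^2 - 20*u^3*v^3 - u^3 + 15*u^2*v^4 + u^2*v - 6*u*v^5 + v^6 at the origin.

The Hessian of f at 0 has rank 0. Corank 2; j^3 = -u^2*(u - v) has shape L^2 M (L != M), so D-series; mu = 7 gives D_7.

D7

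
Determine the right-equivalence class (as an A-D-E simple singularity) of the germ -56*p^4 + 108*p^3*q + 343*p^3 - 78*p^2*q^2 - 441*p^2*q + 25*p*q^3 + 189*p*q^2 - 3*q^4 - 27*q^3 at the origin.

The Hessian of f at 0 is [[0, 0], [0, 0]] with rank 0, so corank 2. A Groebner basis of the Jacobian ideal J(f) in C{p,q} is {17294403*p^2/4 - 7411887*p*q/2 + q^4 + 343*q^3/4 + 3176523*q^2/4, p^3 - 5733*p^2/4 + 2457*p*q/2 - 3*q^3/28 - 1053*q^2/4, p^2*q - 8575*p^2/4 + 3675*p*q/2 - 19*q^3/84 - 1575*q^2/4, -2401*p^2 + p*q^2 + 2058*p*q - 10*q^3/21 - 441*q^2}; counting standard monomials gives mu = 7. Corank 2; j^3 = (7*p - 3*q)^3 is a perfect cube, so E-series; the 4-jet and mu = 7 give E_7.

E7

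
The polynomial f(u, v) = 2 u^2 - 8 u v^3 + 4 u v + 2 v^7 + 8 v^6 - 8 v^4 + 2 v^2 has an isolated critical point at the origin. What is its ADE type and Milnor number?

Type A6, Milnor number mu = 6.

The Hessian of f at 0 has rank 1. Corank 1: A-series; mu = 6 gives A_6.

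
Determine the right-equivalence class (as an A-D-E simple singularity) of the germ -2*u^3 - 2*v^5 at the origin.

E8

The Hessian of f at 0 has rank 0. Corank 2; j^3 = -2*u^3 is a perfect cube, so E-series; the 5-jet and mu = 8 give E_8.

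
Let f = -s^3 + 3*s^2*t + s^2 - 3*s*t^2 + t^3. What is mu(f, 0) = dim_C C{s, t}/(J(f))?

2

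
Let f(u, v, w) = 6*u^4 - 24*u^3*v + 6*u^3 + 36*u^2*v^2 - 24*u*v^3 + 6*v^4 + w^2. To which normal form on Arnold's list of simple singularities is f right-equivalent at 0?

E_6

The Hessian of f at 0 is [[0, 0, 0], [0, 0, 0], [0, 0, 2]] with rank 1, so corank 2. A Groebner basis of the Jacobian ideal J(f) in C{u,v,w} is {v^4, u*v^2 - v^3/3, u^2, w}; counting standard monomials gives mu = 6. Corank 2; j^3 = 6*u^3 is a perfect cube, so E-series; the 4-jet and mu = 6 give E_6.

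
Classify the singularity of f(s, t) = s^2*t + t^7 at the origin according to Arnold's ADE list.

The Hessian of f at 0 is [[0, 0], [0, 0]] with rank 0, so corank 2. A Groebner basis of the Jacobian ideal J(f) in C{s,t} is {s^2/7 + t^6, s^3, s*t}; counting standard monomials gives mu = 8. Corank 2; j^3 = s^2*t has shape L^2 M (L != M), so D-series; mu = 8 gives D_8.

D_8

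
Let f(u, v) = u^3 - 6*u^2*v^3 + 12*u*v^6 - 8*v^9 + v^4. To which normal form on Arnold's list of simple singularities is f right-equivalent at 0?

E_{6}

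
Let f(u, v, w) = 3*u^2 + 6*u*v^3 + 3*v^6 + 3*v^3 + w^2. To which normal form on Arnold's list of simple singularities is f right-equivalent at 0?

The Hessian of f at 0 is [[6, 0, 0], [0, 0, 0], [0, 0, 2]] with rank 2, so corank 1. A Groebner basis of the Jacobian ideal J(f) in C{u,v,w} is {v^2, u, w}; counting standard monomials gives mu = 2. Corank 1: A-series; mu = 2 gives A_2.

A_2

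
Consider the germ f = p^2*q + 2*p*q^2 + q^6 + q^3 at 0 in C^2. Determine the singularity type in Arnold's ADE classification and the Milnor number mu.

Type D7, Milnor number mu = 7.

The Hessian of f at 0 has rank 0. Corank 2; j^3 = q*(p + q)^2 has shape L^2 M (L != M), so D-series; mu = 7 gives D_7.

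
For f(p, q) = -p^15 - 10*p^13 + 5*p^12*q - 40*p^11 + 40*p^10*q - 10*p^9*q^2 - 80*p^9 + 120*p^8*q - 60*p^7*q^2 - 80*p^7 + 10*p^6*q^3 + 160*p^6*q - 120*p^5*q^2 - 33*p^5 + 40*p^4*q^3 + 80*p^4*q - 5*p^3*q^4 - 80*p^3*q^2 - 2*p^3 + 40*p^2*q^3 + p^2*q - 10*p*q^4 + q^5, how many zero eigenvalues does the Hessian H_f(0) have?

2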